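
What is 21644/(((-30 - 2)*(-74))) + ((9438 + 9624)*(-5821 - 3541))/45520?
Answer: -6587568133/1684240 ≈ -3911.3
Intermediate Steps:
21644/(((-30 - 2)*(-74))) + ((9438 + 9624)*(-5821 - 3541))/45520 = 21644/((-32*(-74))) + (19062*(-9362))*(1/45520) = 21644/2368 - 178458444*1/45520 = 21644*(1/2368) - 44614611/11380 = 5411/592 - 44614611/11380 = -6587568133/1684240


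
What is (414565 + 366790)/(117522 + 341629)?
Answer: 781355/459151 ≈ 1.7017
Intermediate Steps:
(414565 + 366790)/(117522 + 341629) = 781355/459151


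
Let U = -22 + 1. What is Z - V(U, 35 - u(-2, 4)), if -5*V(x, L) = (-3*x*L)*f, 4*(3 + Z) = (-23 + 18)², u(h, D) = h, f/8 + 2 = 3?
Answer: 74657/20 ≈ 3732.9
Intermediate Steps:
f = 8 (f = -16 + 8*3 = -16 + 24 = 8)
U = -21
Z = 13/4 (Z = -3 + (-23 + 18)²/4 = -3 + (¼)*(-5)² = -3 + (¼)*25 = -3 + 25/4 = 13/4 ≈ 3.2500)
V(x, L) = 24*L*x/5 (V(x, L) = -(-3*x*L)*8/5 = -(-3*L*x)*8/5 = -(-24)*L*x/5 = 24*L*x/5)
Z - V(U, 35 - u(-2, 4)) = 13/4 - 24*(35 - 1*(-2))*(-21)/5 = 13/4 - 24*(35 + 2)*(-21)/5 = 13/4 - 24*37*(-21)/5 = 13/4 - 1*(-18648/5) = 13/4 + 18648/5 = 74657/20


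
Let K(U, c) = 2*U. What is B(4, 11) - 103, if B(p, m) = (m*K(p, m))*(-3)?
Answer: -367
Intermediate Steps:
B(p, m) = -6*m*p (B(p, m) = (m*(2*p))*(-3) = (2*m*p)*(-3) = -6*m*p)
B(4, 11) - 103 = -6*11*4 - 103 = -264 - 103 = -367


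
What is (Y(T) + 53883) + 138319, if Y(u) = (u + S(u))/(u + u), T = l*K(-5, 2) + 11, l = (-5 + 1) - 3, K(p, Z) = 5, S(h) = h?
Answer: 192203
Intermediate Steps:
l = -7 (l = -4 - 3 = -7)
T = -24 (T = -7*5 + 11 = -35 + 11 = -24)
Y(u) = 1 (Y(u) = (u + u)/(u + u) = (2*u)/((2*u)) = (2*u)*(1/(2*u)) = 1)
(Y(T) + 53883) + 138319 = (1 + 53883) + 138319 = 53884 + 138319 = 192203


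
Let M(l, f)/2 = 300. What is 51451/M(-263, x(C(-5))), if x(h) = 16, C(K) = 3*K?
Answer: 51451/600 ≈ 85.752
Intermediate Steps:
M(l, f) = 600 (M(l, f) = 2*300 = 600)
51451/M(-263, x(C(-5))) = 51451/600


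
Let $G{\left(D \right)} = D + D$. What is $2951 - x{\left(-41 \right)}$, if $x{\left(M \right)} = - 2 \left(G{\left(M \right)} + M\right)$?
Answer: $2705$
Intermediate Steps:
$G{\left(D \right)} = 2 D$
$x{\left(M \right)} = - 6 M$ ($x{\left(M \right)} = - 2 \left(2 M + M\right) = - 2 \cdot 3 M = - 6 M$)
$2951 - x{\left(-41 \right)} = 2951 - \left(-6\right) \left(-41\right) = 2951 - 246 = 2705$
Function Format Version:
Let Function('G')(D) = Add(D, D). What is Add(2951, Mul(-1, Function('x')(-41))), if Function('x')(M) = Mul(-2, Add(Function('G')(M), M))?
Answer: 2705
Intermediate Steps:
Function('G')(D) = Mul(2, D)
Function('x')(M) = Mul(-6, M) (Function('x')(M) = Mul(-2, Add(Mul(2, M), M)) = Mul(-2, Mul(3, M)) = Mul(-6, M))
Add(2951, Mul(-1, Function('x')(-41))) = Add(2951, Mul(-1, Mul(-6, -41))) = Add(2951, Mul(-1, 246)) = Add(2951, -246) = 2705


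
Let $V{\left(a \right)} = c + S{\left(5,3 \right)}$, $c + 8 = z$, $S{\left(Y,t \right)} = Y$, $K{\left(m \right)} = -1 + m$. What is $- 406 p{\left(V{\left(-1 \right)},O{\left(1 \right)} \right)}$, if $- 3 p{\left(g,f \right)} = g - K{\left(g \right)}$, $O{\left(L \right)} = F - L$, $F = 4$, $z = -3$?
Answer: $\frac{406}{3} \approx 135.33$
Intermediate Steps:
$c = -11$ ($c = -8 - 3 = -11$)
$O{\left(L \right)} = 4 - L$
$V{\left(a \right)} = -6$ ($V{\left(a \right)} = -11 + 5 = -6$)
$p{\left(g,f \right)} = - \frac{1}{3}$ ($p{\left(g,f \right)} = - \frac{g - \left(-1 + g\right)}{3} = \left(- \frac{1}{3}\right) 1 = - \frac{1}{3}$)
$- 406 p{\left(V{\left(-1 \right)},O{\left(1 \right)} \right)} = \left(-406\right) \left(- \frac{1}{3}\right) = \frac{406}{3}$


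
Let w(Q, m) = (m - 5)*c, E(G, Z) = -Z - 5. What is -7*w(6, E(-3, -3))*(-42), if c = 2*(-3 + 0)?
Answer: 12348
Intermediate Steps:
c = -6 (c = 2*(-3) = -6)
E(G, Z) = -5 - Z
w(Q, m) = 30 - 6*m (w(Q, m) = (m - 5)*(-6) = (-5 + m)*(-6) = 30 - 6*m)
-7*w(6, E(-3, -3))*(-42) = -7*(30 - 6*(-5 - 1*(-3)))*(-42) = -7*(30 - 6*(-5 + 3))*(-42) = -7*(30 - 6*(-2))*(-42) = -7*(30 + 12)*(-42) = -7*42*(-42) = -294*(-42) = 12348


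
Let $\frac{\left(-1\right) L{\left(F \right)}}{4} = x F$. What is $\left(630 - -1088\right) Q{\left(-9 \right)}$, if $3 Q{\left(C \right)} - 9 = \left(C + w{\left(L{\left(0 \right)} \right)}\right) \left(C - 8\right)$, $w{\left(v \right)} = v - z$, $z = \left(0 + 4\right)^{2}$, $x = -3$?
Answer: $\frac{745612}{3} \approx 2.4854 \cdot 10^{5}$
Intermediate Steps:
$L{\left(F \right)} = 12 F$ ($L{\left(F \right)} = - 4 \left(- 3 F\right) = 12 F$)
$z = 16$ ($z = 4^{2} = 16$)
$w{\left(v \right)} = -16 + v$ ($w{\left(v \right)} = v - 16 = -16 + v$)
$Q{\left(C \right)} = 3 + \frac{\left(-16 + C\right) \left(-8 + C\right)}{3}$ ($Q{\left(C \right)} = 3 + \frac{\left(C + \left(-16 + 12 \cdot 0\right)\right) \left(C - 8\right)}{3} = 3 + \frac{\left(C + \left(-16 + 0\right)\right) \left(-8 + C\right)}{3} = 3 + \frac{\left(C - 16\right) \left(-8 + C\right)}{3} = 3 + \frac{\left(-16 + C\right) \left(-8 + C\right)}{3}$)
$\left(630 - -1088\right) Q{\left(-9 \right)} = \left(630 - -1088\right) \left(\frac{137}{3} - -72 + \frac{\left(-9\right)^{2}}{3}\right) = \left(630 + 1088\right) \left(\frac{137}{3} + 72 + \frac{1}{3} \cdot 81\right) = 1718 \left(\frac{137}{3} + 72 + 27\right) = 1718 \cdot \frac{434}{3} = \frac{745612}{3}$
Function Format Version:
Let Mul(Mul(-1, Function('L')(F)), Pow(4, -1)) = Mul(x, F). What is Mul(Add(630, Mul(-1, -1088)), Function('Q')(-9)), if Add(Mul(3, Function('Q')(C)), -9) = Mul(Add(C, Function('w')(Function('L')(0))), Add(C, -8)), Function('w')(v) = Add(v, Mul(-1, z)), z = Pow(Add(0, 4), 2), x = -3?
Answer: Rational(745612, 3) ≈ 2.4854e+5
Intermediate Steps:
Function('L')(F) = Mul(12, F) (Function('L')(F) = Mul(-4, Mul(-3, F)) = Mul(12, F))
z = 16 (z = Pow(4, 2) = 16)
Function('w')(v) = Add(-16, v) (Function('w')(v) = Add(v, Mul(-1, 16)) = Add(v, -16) = Add(-16, v))
Function('Q')(C) = Add(3, Mul(Rational(1, 3), Add(-16, C), Add(-8, C))) (Function('Q')(C) = Add(3, Mul(Rational(1, 3), Mul(Add(C, Add(-16, Mul(12, 0))), Add(C, -8)))) = Add(3, Mul(Rational(1, 3), Mul(Add(C, Add(-16, 0)), Add(-8, C)))) = Add(3, Mul(Rational(1, 3), Mul(Add(C, -16), Add(-8, C)))) = Add(3, Mul(Rational(1, 3), Mul(Add(-16, C), Add(-8, C)))) = Add(3, Mul(Rational(1, 3), Add(-16, C), Add(-8, C))))
Mul(Add(630, Mul(-1, -1088)), Function('Q')(-9)) = Mul(Add(630, Mul(-1, -1088)), Add(Rational(137, 3), Mul(-8, -9), Mul(Rational(1, 3), Pow(-9, 2)))) = Mul(Add(630, 1088), Add(Rational(137, 3), 72, Mul(Rational(1, 3), 81))) = Mul(1718, Add(Rational(137, 3), 72, 27)) = Mul(1718, Rational(434, 3)) = Rational(745612, 3)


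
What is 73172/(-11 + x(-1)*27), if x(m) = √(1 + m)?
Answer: -6652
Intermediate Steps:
73172/(-11 + x(-1)*27) = 73172/(-11 + √(1 - 1)*27) = 73172/(-11 + √0*27) = 73172/(-11 + 0*27) = 73172/(-11 + 0) = 73172/(-11) = 73172*(-1/11) = -6652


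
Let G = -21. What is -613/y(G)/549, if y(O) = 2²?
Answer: -613/2196 ≈ -0.27914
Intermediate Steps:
y(O) = 4
-613/y(G)/549 = -613/4/549 = -613*¼*(1/549) = -613/4*1/549 = -613/2196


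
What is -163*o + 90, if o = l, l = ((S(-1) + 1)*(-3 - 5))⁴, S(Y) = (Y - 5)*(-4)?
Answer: -260799999910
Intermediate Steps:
S(Y) = 20 - 4*Y (S(Y) = (-5 + Y)*(-4) = 20 - 4*Y)
l = 1600000000 (l = (((20 - 4*(-1)) + 1)*(-3 - 5))⁴ = (((20 + 4) + 1)*(-8))⁴ = ((24 + 1)*(-8))⁴ = (25*(-8))⁴ = (-200)⁴ = 1600000000)
o = 1600000000
-163*o + 90 = -163*1600000000 + 90 = -260800000000 + 90 = -260799999910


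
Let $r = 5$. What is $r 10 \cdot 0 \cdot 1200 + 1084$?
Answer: $1084$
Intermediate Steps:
$r 10 \cdot 0 \cdot 1200 + 1084 = 5 \cdot 10 \cdot 0 \cdot 1200 + 1084 = 50 \cdot 0 \cdot 1200 + 1084 = 0 \cdot 1200 + 1084 = 0 + 1084 = 1084$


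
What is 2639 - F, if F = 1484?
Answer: 1155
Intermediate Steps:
2639 - F = 2639 - 1*1484 = 2639 - 1484 = 1155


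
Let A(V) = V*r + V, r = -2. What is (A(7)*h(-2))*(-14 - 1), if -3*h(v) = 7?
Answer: -245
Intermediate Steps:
h(v) = -7/3 (h(v) = -1/3*7 = -7/3)
A(V) = -V (A(V) = V*(-2) + V = -2*V + V = -V)
(A(7)*h(-2))*(-14 - 1) = (-1*7*(-7/3))*(-14 - 1) = -7*(-7/3)*(-15) = (49/3)*(-15) = -245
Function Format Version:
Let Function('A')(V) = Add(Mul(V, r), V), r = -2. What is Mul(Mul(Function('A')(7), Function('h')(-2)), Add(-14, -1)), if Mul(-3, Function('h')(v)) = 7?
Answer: -245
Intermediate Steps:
Function('h')(v) = Rational(-7, 3) (Function('h')(v) = Mul(Rational(-1, 3), 7) = Rational(-7, 3))
Function('A')(V) = Mul(-1, V) (Function('A')(V) = Add(Mul(V, -2), V) = Add(Mul(-2, V), V) = Mul(-1, V))
Mul(Mul(Function('A')(7), Function('h')(-2)), Add(-14, -1)) = Mul(Mul(Mul(-1, 7), Rational(-7, 3)), Add(-14, -1)) = Mul(Mul(-7, Rational(-7, 3)), -15) = Mul(Rational(49, 3), -15) = -245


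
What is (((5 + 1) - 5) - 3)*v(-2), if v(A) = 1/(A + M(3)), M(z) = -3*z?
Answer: 2/11 ≈ 0.18182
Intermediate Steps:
v(A) = 1/(-9 + A) (v(A) = 1/(A - 3*3) = 1/(A - 9) = 1/(-9 + A))
(((5 + 1) - 5) - 3)*v(-2) = (((5 + 1) - 5) - 3)/(-9 - 2) = ((6 - 5) - 3)/(-11) = (1 - 3)*(-1/11) = -2*(-1/11) = 2/11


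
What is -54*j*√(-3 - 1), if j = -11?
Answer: 1188*I ≈ 1188.0*I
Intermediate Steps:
-54*j*√(-3 - 1) = -(-594)*√(-3 - 1) = -(-594)*√(-4) = -(-594)*2*I = -(-1188)*I = 1188*I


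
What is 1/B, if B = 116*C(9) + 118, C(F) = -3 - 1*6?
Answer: -1/926 ≈ -0.0010799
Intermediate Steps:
C(F) = -9 (C(F) = -3 - 6 = -9)
B = -926 (B = 116*(-9) + 118 = -1044 + 118 = -926)
1/B = 1/(-926) = -1/926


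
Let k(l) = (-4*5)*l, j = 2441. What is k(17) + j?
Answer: 2101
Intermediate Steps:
k(l) = -20*l
k(17) + j = -20*17 + 2441 = -340 + 2441 = 2101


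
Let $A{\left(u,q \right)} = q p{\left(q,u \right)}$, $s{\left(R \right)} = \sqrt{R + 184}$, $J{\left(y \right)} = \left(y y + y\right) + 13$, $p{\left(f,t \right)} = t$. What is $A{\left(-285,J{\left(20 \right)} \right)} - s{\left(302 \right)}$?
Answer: $-123405 - 9 \sqrt{6} \approx -1.2343 \cdot 10^{5}$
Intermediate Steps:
$J{\left(y \right)} = 13 + y + y^{2}$ ($J{\left(y \right)} = \left(y^{2} + y\right) + 13 = \left(y + y^{2}\right) + 13 = 13 + y + y^{2}$)
$s{\left(R \right)} = \sqrt{184 + R}$
$A{\left(u,q \right)} = q u$
$A{\left(-285,J{\left(20 \right)} \right)} - s{\left(302 \right)} = \left(13 + 20 + 20^{2}\right) \left(-285\right) - \sqrt{184 + 302} = \left(13 + 20 + 400\right) \left(-285\right) - \sqrt{486} = 433 \left(-285\right) - 9 \sqrt{6} = -123405 - 9 \sqrt{6}$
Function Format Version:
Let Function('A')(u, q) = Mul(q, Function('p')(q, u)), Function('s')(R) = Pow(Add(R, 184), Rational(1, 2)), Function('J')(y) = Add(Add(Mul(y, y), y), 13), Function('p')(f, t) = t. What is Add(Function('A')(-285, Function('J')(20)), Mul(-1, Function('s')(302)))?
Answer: Add(-123405, Mul(-9, Pow(6, Rational(1, 2)))) ≈ -1.2343e+5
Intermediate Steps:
Function('J')(y) = Add(13, y, Pow(y, 2)) (Function('J')(y) = Add(Add(Pow(y, 2), y), 13) = Add(Add(y, Pow(y, 2)), 13) = Add(13, y, Pow(y, 2)))
Function('s')(R) = Pow(Add(184, R), Rational(1, 2))
Function('A')(u, q) = Mul(q, u)
Add(Function('A')(-285, Function('J')(20)), Mul(-1, Function('s')(302))) = Add(Mul(Add(13, 20, Pow(20, 2)), -285), Mul(-1, Pow(Add(184, 302), Rational(1, 2)))) = Add(Mul(Add(13, 20, 400), -285), Mul(-1, Pow(486, Rational(1, 2)))) = Add(Mul(433, -285), Mul(-1, Mul(9, Pow(6, Rational(1, 2))))) = Add(-123405, Mul(-9, Pow(6, Rational(1, 2))))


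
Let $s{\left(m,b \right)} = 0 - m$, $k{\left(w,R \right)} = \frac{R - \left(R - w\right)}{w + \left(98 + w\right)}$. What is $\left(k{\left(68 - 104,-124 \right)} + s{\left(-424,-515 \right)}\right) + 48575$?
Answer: $\frac{636969}{13} \approx 48998.0$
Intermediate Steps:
$k{\left(w,R \right)} = \frac{w}{98 + 2 w}$
$s{\left(m,b \right)} = - m$
$\left(k{\left(68 - 104,-124 \right)} + s{\left(-424,-515 \right)}\right) + 48575 = \left(\frac{68 - 104}{2 \left(49 + \left(68 - 104\right)\right)} - -424\right) + 48575 = \left(\frac{68 - 104}{2 \left(49 + \left(68 - 104\right)\right)} + 424\right) + 48575 = \left(\frac{1}{2} \left(-36\right) \frac{1}{49 - 36} + 424\right) + 48575 = \left(\frac{1}{2} \left(-36\right) \frac{1}{13} + 424\right) + 48575 = \left(- \frac{18}{13} + 424\right) + 48575 = \frac{5494}{13} + 48575 = \frac{636969}{13}$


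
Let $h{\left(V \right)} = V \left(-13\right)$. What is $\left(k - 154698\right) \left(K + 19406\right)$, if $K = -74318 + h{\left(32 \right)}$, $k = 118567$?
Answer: $1999055968$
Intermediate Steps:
$h{\left(V \right)} = - 13 V$
$K = -74734$ ($K = -74318 - 416 = -74734$)
$\left(k - 154698\right) \left(K + 19406\right) = \left(118567 - 154698\right) \left(-74734 + 19406\right) = \left(-36131\right) \left(-55328\right) = 1999055968$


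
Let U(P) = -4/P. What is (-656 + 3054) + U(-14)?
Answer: 16788/7 ≈ 2398.3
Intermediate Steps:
(-656 + 3054) + U(-14) = (-656 + 3054) - 4/(-14) = 2398 - 4*(-1/14) = 2398 + 2/7 = 16788/7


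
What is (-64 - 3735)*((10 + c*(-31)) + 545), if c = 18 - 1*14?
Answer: -1637369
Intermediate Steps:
c = 4 (c = 18 - 14 = 4)
(-64 - 3735)*((10 + c*(-31)) + 545) = (-64 - 3735)*((10 + 4*(-31)) + 545) = -3799*((10 - 124) + 545) = -3799*(-114 + 545) = -3799*431 = -1637369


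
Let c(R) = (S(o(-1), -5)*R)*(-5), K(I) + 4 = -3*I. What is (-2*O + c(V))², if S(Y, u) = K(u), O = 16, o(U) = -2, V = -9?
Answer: 214369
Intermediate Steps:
K(I) = -4 - 3*I
S(Y, u) = -4 - 3*u
c(R) = -55*R (c(R) = ((-4 - 3*(-5))*R)*(-5) = ((-4 + 15)*R)*(-5) = (11*R)*(-5) = -55*R)
(-2*O + c(V))² = (-2*16 - 55*(-9))² = (-32 + 495)² = 463² = 214369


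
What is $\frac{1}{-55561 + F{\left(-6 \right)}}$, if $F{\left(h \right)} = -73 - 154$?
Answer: $- \frac{1}{55788} \approx -1.7925 \cdot 10^{-5}$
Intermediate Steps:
$F{\left(h \right)} = -227$ ($F{\left(h \right)} = -73 - 154 = -227$)
$\frac{1}{-55561 + F{\left(-6 \right)}} = \frac{1}{-55561 - 227} = \frac{1}{-55788} = - \frac{1}{55788}$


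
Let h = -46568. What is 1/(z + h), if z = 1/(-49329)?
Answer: -49329/2297152873 ≈ -2.1474e-5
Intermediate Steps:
z = -1/49329 ≈ -2.0272e-5
1/(z + h) = 1/(-1/49329 - 46568) = 1/(-2297152873/49329) = -49329/2297152873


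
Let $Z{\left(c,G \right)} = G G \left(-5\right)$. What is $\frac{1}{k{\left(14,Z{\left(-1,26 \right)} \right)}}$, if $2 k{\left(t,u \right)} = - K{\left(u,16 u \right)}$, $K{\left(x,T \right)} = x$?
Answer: $\frac{1}{1690} \approx 0.00059172$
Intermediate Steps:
$Z{\left(c,G \right)} = - 5 G^{2}$ ($Z{\left(c,G \right)} = G^{2} \left(-5\right) = - 5 G^{2}$)
$k{\left(t,u \right)} = - \frac{u}{2}$ ($k{\left(t,u \right)} = \frac{\left(-1\right) u}{2} = - \frac{u}{2}$)
$\frac{1}{k{\left(14,Z{\left(-1,26 \right)} \right)}} = \frac{1}{\left(- \frac{1}{2}\right) \left(- 5 \cdot 26^{2}\right)} = \frac{1}{\left(- \frac{1}{2}\right) \left(\left(-5\right) 676\right)} = \frac{1}{\left(- \frac{1}{2}\right) \left(-3380\right)} = \frac{1}{1690}$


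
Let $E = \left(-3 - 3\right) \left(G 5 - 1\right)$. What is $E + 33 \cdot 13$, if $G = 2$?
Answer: $375$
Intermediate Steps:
$E = -54$ ($E = \left(-3 - 3\right) \left(2 \cdot 5 - 1\right) = - 6 \left(10 - 1\right) = \left(-6\right) 9 = -54$)
$E + 33 \cdot 13 = -54 + 33 \cdot 13 = -54 + 429 = 375$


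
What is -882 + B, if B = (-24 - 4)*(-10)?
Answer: -602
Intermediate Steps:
B = 280 (B = -28*(-10) = 280)
-882 + B = -882 + 280 = -602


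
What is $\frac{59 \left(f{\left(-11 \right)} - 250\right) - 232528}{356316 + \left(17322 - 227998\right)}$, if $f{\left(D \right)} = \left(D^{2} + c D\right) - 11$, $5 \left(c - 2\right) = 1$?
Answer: $- \frac{1211079}{728200} \approx -1.6631$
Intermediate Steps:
$c = \frac{11}{5}$ ($c = 2 + \frac{1}{5} \cdot 1 = 2 + \frac{1}{5} = \frac{11}{5} \approx 2.2$)
$f{\left(D \right)} = -11 + D^{2} + \frac{11 D}{5}$ ($f{\left(D \right)} = \left(D^{2} + \frac{11 D}{5}\right) - 11 = -11 + D^{2} + \frac{11 D}{5}$)
$\frac{59 \left(f{\left(-11 \right)} - 250\right) - 232528}{356316 + \left(17322 - 227998\right)} = \frac{59 \left(\left(-11 + \left(-11\right)^{2} + \frac{11}{5} \left(-11\right)\right) - 250\right) - 232528}{356316 + \left(17322 - 227998\right)} = \frac{59 \left(\left(-11 + 121 - \frac{121}{5}\right) - 250\right) - 232528}{356316 + \left(17322 - 227998\right)} = \frac{59 \left(\frac{429}{5} - 250\right) - 232528}{356316 - 210676} = \frac{59 \left(- \frac{821}{5}\right) - 232528}{145640} = \left(- \frac{48439}{5} - 232528\right) \frac{1}{145640} = \left(- \frac{1211079}{5}\right) \frac{1}{145640} = - \frac{1211079}{728200}$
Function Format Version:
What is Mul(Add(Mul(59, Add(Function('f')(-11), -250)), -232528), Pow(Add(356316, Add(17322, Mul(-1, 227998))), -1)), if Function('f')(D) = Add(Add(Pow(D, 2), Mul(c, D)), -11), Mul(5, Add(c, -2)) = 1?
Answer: Rational(-1211079, 728200) ≈ -1.6631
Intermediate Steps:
c = Rational(11, 5) (c = Add(2, Mul(Rational(1, 5), 1)) = Add(2, Rational(1, 5)) = Rational(11, 5) ≈ 2.2000)
Function('f')(D) = Add(-11, Pow(D, 2), Mul(Rational(11, 5), D)) (Function('f')(D) = Add(Add(Pow(D, 2), Mul(Rational(11, 5), D)), -11) = Add(-11, Pow(D, 2), Mul(Rational(11, 5), D)))
Mul(Add(Mul(59, Add(Function('f')(-11), -250)), -232528), Pow(Add(356316, Add(17322, Mul(-1, 227998))), -1)) = Mul(Add(Mul(59, Add(Add(-11, Pow(-11, 2), Mul(Rational(11, 5), -11)), -250)), -232528), Pow(Add(356316, Add(17322, Mul(-1, 227998))), -1)) = Mul(Add(Mul(59, Add(Add(-11, 121, Rational(-121, 5)), -250)), -232528), Pow(Add(356316, Add(17322, -227998)), -1)) = Mul(Add(Mul(59, Add(Rational(429, 5), -250)), -232528), Pow(Add(356316, -210676), -1)) = Mul(Add(Mul(59, Rational(-821, 5)), -232528), Pow(145640, -1)) = Mul(Add(Rational(-48439, 5), -232528), Rational(1, 145640)) = Mul(Rational(-1211079, 5), Rational(1, 145640)) = Rational(-1211079, 728200)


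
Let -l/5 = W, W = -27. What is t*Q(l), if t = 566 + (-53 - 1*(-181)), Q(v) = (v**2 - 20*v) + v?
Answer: 10868040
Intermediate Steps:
l = 135 (l = -5*(-27) = 135)
Q(v) = v**2 - 19*v
t = 694 (t = 566 + (-53 + 181) = 566 + 128 = 694)
t*Q(l) = 694*(135*(-19 + 135)) = 694*(135*116) = 694*15660 = 10868040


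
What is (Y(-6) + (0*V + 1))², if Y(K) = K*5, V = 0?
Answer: 841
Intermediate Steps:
Y(K) = 5*K
(Y(-6) + (0*V + 1))² = (5*(-6) + (0*0 + 1))² = (-30 + (0 + 1))² = (-30 + 1)² = (-29)² = 841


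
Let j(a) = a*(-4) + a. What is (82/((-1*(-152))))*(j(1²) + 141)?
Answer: 2829/38 ≈ 74.447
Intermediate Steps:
j(a) = -3*a (j(a) = -4*a + a = -3*a)
(82/((-1*(-152))))*(j(1²) + 141) = (82/((-1*(-152))))*(-3*1² + 141) = (82/152)*(-3*1 + 141) = (82*(1/152))*(-3 + 141) = (41/76)*138 = 2829/38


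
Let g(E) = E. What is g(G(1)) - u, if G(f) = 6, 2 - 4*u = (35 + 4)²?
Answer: 1543/4 ≈ 385.75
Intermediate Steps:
u = -1519/4 (u = ½ - (35 + 4)²/4 = ½ - ¼*39² = ½ - ¼*1521 = ½ - 1521/4 = -1519/4 ≈ -379.75)
g(G(1)) - u = 6 - 1*(-1519/4) = 6 + 1519/4 = 1543/4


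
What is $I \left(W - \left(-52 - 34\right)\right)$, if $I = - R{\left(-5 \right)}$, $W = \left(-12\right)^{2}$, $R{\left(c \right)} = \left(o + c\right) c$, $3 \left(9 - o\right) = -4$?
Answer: $\frac{18400}{3} \approx 6133.3$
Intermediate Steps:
$o = \frac{31}{3}$ ($o = 9 - - \frac{4}{3} = 9 + \frac{4}{3} = \frac{31}{3} \approx 10.333$)
$R{\left(c \right)} = c \left(\frac{31}{3} + c\right)$ ($R{\left(c \right)} = \left(\frac{31}{3} + c\right) c = c \left(\frac{31}{3} + c\right)$)
$W = 144$
$I = \frac{80}{3}$ ($I = - \frac{\left(-5\right) \left(31 + 3 \left(-5\right)\right)}{3} = - \frac{\left(-5\right) \left(31 - 15\right)}{3} = - \frac{\left(-5\right) 16}{3} = \left(-1\right) \left(- \frac{80}{3}\right) = \frac{80}{3} \approx 26.667$)
$I \left(W - \left(-52 - 34\right)\right) = \frac{80 \left(144 - \left(-52 - 34\right)\right)}{3} = \frac{80 \left(144 - -86\right)}{3} = \frac{80 \left(144 + 86\right)}{3} = \frac{80}{3} \cdot 230 = \frac{18400}{3}$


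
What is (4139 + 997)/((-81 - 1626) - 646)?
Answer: -5136/2353 ≈ -2.1827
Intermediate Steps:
(4139 + 997)/((-81 - 1626) - 646) = 5136/(-1707 - 646) = 5136/(-2353) = 5136*(-1/2353) = -5136/2353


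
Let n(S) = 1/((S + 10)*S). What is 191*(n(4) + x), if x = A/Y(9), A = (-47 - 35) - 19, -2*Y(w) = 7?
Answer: 44121/8 ≈ 5515.1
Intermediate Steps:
Y(w) = -7/2 (Y(w) = -1/2*7 = -7/2)
n(S) = 1/(S*(10 + S)) (n(S) = 1/((10 + S)*S) = 1/(S*(10 + S)))
A = -101 (A = -82 - 19 = -101)
x = 202/7 (x = -101/(-7/2) = -101*(-2/7) = 202/7 ≈ 28.857)
191*(n(4) + x) = 191*(1/(4*(10 + 4)) + 202/7) = 191*((1/4)/14 + 202/7) = 191*((1/4)*(1/14) + 202/7) = 191*(1/56 + 202/7) = 191*(231/8) = 44121/8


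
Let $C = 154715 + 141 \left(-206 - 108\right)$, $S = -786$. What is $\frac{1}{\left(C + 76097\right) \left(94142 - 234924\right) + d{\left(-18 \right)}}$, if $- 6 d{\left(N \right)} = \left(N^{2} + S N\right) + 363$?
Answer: $- \frac{2}{52522390377} \approx -3.8079 \cdot 10^{-11}$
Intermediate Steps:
$C = 110441$ ($C = 154715 + 141 \left(-314\right) = 154715 - 44274 = 110441$)
$d{\left(N \right)} = - \frac{121}{2} + 131 N - \frac{N^{2}}{6}$ ($d{\left(N \right)} = - \frac{\left(N^{2} - 786 N\right) + 363}{6} = - \frac{363 + N^{2} - 786 N}{6} = - \frac{121}{2} + 131 N - \frac{N^{2}}{6}$)
$\frac{1}{\left(C + 76097\right) \left(94142 - 234924\right) + d{\left(-18 \right)}} = \frac{1}{\left(110441 + 76097\right) \left(94142 - 234924\right) - \left(\frac{4837}{2} + 54\right)} = \frac{1}{186538 \left(-140782\right) - \frac{4945}{2}} = \frac{1}{-26261192716 - \frac{4945}{2}} = \frac{1}{- \frac{52522390377}{2}} = - \frac{2}{52522390377}$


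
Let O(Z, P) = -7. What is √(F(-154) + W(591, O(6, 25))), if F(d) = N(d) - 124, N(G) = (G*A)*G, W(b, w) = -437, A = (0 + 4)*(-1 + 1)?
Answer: I*√561 ≈ 23.685*I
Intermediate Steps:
A = 0 (A = 4*0 = 0)
N(G) = 0 (N(G) = (G*0)*G = 0*G = 0)
F(d) = -124 (F(d) = 0 - 124 = -124)
√(F(-154) + W(591, O(6, 25))) = √(-124 - 437) = √(-561) = I*√561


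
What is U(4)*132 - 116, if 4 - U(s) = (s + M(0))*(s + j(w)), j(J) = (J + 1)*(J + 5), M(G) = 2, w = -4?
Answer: -380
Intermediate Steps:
j(J) = (1 + J)*(5 + J)
U(s) = 4 - (-3 + s)*(2 + s) (U(s) = 4 - (s + 2)*(s + (5 + (-4)**2 + 6*(-4))) = 4 - (2 + s)*(s + (5 + 16 - 24)) = 4 - (2 + s)*(s - 3) = 4 - (2 + s)*(-3 + s) = 4 - (-3 + s)*(2 + s))
U(4)*132 - 116 = (10 + 4 - 1*4**2)*132 - 116 = (10 + 4 - 1*16)*132 - 116 = (10 + 4 - 16)*132 - 116 = -2*132 - 116 = -264 - 116 = -380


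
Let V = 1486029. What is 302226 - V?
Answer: -1183803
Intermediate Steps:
302226 - V = 302226 - 1*1486029 = 302226 - 1486029 = -1183803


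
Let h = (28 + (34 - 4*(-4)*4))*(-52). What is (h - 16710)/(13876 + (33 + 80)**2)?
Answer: -23262/26645 ≈ -0.87303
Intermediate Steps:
h = -6552 (h = (28 + (34 - (-16)*4))*(-52) = (28 + (34 - 1*(-64)))*(-52) = (28 + (34 + 64))*(-52) = (28 + 98)*(-52) = 126*(-52) = -6552)
(h - 16710)/(13876 + (33 + 80)**2) = (-6552 - 16710)/(13876 + (33 + 80)**2) = -23262/(13876 + 113**2) = -23262/(13876 + 12769) = -23262/26645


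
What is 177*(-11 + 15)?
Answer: 708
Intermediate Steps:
177*(-11 + 15) = 177*4 = 708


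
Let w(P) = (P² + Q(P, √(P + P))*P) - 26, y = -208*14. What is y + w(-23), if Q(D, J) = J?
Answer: -2409 - 23*I*√46 ≈ -2409.0 - 155.99*I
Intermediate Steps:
y = -2912
w(P) = -26 + P² + √2*P^(3/2) (w(P) = (P² + √(P + P)*P) - 26 = (P² + √(2*P)*P) - 26 = (P² + (√2*√P)*P) - 26 = (P² + √2*P^(3/2)) - 26 = -26 + P² + √2*P^(3/2))
y + w(-23) = -2912 + (-26 + (-23)² + √2*(-23)^(3/2)) = -2912 + (-26 + 529 + √2*(-23*I*√23)) = -2912 + (-26 + 529 - 23*I*√46) = -2912 + (503 - 23*I*√46) = -2409 - 23*I*√46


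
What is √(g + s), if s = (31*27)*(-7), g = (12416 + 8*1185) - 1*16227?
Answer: I*√190 ≈ 13.784*I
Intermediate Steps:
g = 5669 (g = (12416 + 9480) - 16227 = 21896 - 16227 = 5669)
s = -5859 (s = 837*(-7) = -5859)
√(g + s) = √(5669 - 5859) = √(-190) = I*√190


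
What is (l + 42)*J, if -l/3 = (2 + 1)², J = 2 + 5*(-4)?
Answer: -270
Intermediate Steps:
J = -18 (J = 2 - 20 = -18)
l = -27 (l = -3*(2 + 1)² = -3*3² = -3*9 = -27)
(l + 42)*J = (-27 + 42)*(-18) = 15*(-18) = -270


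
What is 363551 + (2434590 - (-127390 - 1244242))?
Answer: 4169773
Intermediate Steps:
363551 + (2434590 - (-127390 - 1244242)) = 363551 + (2434590 - 1*(-1371632)) = 363551 + (2434590 + 1371632) = 363551 + 3806222 = 4169773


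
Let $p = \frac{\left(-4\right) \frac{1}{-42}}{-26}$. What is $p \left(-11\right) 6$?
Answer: $\frac{22}{91} \approx 0.24176$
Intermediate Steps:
$p = - \frac{1}{273}$ ($p = \left(-4\right) \left(- \frac{1}{42}\right) \left(- \frac{1}{26}\right) = \frac{2}{21} \left(- \frac{1}{26}\right) = - \frac{1}{273} \approx -0.003663$)
$p \left(-11\right) 6 = \left(- \frac{1}{273}\right) \left(-11\right) 6 = \frac{11}{273} \cdot 6 = \frac{22}{91}$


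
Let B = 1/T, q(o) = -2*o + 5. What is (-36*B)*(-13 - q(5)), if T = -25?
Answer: -288/25 ≈ -11.520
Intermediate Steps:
q(o) = 5 - 2*o
B = -1/25 (B = 1/(-25) = -1/25 ≈ -0.040000)
(-36*B)*(-13 - q(5)) = (-36*(-1/25))*(-13 - (5 - 2*5)) = 36*(-13 - (5 - 10))/25 = 36*(-13 - 1*(-5))/25 = 36*(-13 + 5)/25 = (36/25)*(-8) = -288/25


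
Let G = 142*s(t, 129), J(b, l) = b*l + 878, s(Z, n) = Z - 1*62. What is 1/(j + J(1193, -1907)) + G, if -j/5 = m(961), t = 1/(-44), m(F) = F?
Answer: -110393124581/12534379 ≈ -8807.2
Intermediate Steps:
t = -1/44 ≈ -0.022727
s(Z, n) = -62 + Z (s(Z, n) = Z - 62 = -62 + Z)
J(b, l) = 878 + b*l
j = -4805 (j = -5*961 = -4805)
G = -193759/22 (G = 142*(-62 - 1/44) = 142*(-2729/44) = -193759/22 ≈ -8807.2)
1/(j + J(1193, -1907)) + G = 1/(-4805 + (878 + 1193*(-1907))) - 193759/22 = 1/(-4805 + (878 - 2275051)) - 193759/22 = 1/(-4805 - 2274173) - 193759/22 = 1/(-2278978) - 193759/22 = -1/2278978 - 193759/22 = -110393124581/12534379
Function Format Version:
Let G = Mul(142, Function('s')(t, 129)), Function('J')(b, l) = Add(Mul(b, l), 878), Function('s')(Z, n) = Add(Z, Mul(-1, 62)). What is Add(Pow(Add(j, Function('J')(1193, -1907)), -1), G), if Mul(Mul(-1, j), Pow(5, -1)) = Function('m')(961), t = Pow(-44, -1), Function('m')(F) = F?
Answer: Rational(-110393124581, 12534379) ≈ -8807.2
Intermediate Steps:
t = Rational(-1, 44) ≈ -0.022727
Function('s')(Z, n) = Add(-62, Z) (Function('s')(Z, n) = Add(Z, -62) = Add(-62, Z))
Function('J')(b, l) = Add(878, Mul(b, l))
j = -4805 (j = Mul(-5, 961) = -4805)
G = Rational(-193759, 22) (G = Mul(142, Add(-62, Rational(-1, 44))) = Mul(142, Rational(-2729, 44)) = Rational(-193759, 22) ≈ -8807.2)
Add(Pow(Add(j, Function('J')(1193, -1907)), -1), G) = Add(Pow(Add(-4805, Add(878, Mul(1193, -1907))), -1), Rational(-193759, 22)) = Add(Pow(Add(-4805, Add(878, -2275051)), -1), Rational(-193759, 22)) = Add(Pow(Add(-4805, -2274173), -1), Rational(-193759, 22)) = Add(Pow(-2278978, -1), Rational(-193759, 22)) = Add(Rational(-1, 2278978), Rational(-193759, 22)) = Rational(-110393124581, 12534379)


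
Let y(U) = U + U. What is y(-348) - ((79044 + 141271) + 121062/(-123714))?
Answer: -4557005632/20619 ≈ -2.2101e+5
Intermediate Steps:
y(U) = 2*U
y(-348) - ((79044 + 141271) + 121062/(-123714)) = 2*(-348) - ((79044 + 141271) + 121062/(-123714)) = -696 - (220315 + 121062*(-1/123714)) = -696 - (220315 - 20177/20619) = -696 - 1*4542654808/20619 = -696 - 4542654808/20619 = -4557005632/20619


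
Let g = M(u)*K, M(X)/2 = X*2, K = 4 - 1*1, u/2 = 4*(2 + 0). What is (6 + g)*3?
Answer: 594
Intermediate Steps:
u = 16 (u = 2*(4*(2 + 0)) = 2*(4*2) = 2*8 = 16)
K = 3 (K = 4 - 1 = 3)
M(X) = 4*X (M(X) = 2*(X*2) = 2*(2*X) = 4*X)
g = 192 (g = (4*16)*3 = 64*3 = 192)
(6 + g)*3 = (6 + 192)*3 = 198*3 = 594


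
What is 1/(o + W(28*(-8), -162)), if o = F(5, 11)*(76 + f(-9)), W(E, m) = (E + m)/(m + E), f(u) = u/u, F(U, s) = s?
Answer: 1/848 ≈ 0.0011792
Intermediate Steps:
f(u) = 1
W(E, m) = 1 (W(E, m) = (E + m)/(E + m) = 1)
o = 847 (o = 11*(76 + 1) = 11*77 = 847)
1/(o + W(28*(-8), -162)) = 1/(847 + 1) = 1/848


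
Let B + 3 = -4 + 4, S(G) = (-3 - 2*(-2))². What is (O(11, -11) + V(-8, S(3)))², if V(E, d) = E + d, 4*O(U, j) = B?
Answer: 961/16 ≈ 60.063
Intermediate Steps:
S(G) = 1 (S(G) = (-3 + 4)² = 1² = 1)
B = -3 (B = -3 + (-4 + 4) = -3 + 0 = -3)
O(U, j) = -¾ (O(U, j) = (¼)*(-3) = -¾)
(O(11, -11) + V(-8, S(3)))² = (-¾ + (-8 + 1))² = (-¾ - 7)² = (-31/4)² = 961/16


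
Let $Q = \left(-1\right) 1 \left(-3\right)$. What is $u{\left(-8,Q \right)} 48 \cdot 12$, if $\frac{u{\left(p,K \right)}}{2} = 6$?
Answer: $6912$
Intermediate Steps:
$Q = 3$ ($Q = \left(-1\right) \left(-3\right) = 3$)
$u{\left(p,K \right)} = 12$ ($u{\left(p,K \right)} = 2 \cdot 6 = 12$)
$u{\left(-8,Q \right)} 48 \cdot 12 = 12 \cdot 48 \cdot 12 = 576 \cdot 12 = 6912$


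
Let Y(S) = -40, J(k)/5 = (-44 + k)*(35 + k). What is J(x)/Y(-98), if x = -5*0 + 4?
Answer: 195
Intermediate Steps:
x = 4 (x = 0 + 4 = 4)
J(k) = 5*(-44 + k)*(35 + k) (J(k) = 5*((-44 + k)*(35 + k)) = 5*(-44 + k)*(35 + k))
J(x)/Y(-98) = (-7700 - 45*4 + 5*4²)/(-40) = (-7700 - 180 + 5*16)*(-1/40) = (-7700 - 180 + 80)*(-1/40) = -7800*(-1/40) = 195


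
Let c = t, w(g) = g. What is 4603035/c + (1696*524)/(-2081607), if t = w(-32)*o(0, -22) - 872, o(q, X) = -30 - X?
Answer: -871114301719/116569992 ≈ -7472.9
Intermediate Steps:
t = -616 (t = -32*(-30 - 1*(-22)) - 872 = -32*(-30 + 22) - 872 = -32*(-8) - 872 = 256 - 872 = -616)
c = -616
4603035/c + (1696*524)/(-2081607) = 4603035/(-616) + (1696*524)/(-2081607) = 4603035*(-1/616) + 888704*(-1/2081607) = -4603035/616 - 888704/2081607 = -871114301719/116569992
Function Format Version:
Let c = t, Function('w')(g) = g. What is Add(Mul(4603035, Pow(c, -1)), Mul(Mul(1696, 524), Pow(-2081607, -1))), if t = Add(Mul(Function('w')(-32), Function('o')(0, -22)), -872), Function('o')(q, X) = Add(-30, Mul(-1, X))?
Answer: Rational(-871114301719, 116569992) ≈ -7472.9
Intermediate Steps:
t = -616 (t = Add(Mul(-32, Add(-30, Mul(-1, -22))), -872) = Add(Mul(-32, Add(-30, 22)), -872) = Add(Mul(-32, -8), -872) = Add(256, -872) = -616)
c = -616
Add(Mul(4603035, Pow(c, -1)), Mul(Mul(1696, 524), Pow(-2081607, -1))) = Add(Mul(4603035, Pow(-616, -1)), Mul(Mul(1696, 524), Pow(-2081607, -1))) = Add(Mul(4603035, Rational(-1, 616)), Mul(888704, Rational(-1, 2081607))) = Add(Rational(-4603035, 616), Rational(-888704, 2081607)) = Rational(-871114301719, 116569992)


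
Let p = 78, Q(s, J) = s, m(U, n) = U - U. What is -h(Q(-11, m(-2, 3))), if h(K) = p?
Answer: -78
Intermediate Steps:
m(U, n) = 0
h(K) = 78
-h(Q(-11, m(-2, 3))) = -1*78 = -78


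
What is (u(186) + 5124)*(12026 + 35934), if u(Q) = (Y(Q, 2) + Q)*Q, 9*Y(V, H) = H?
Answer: 5720860640/3 ≈ 1.9070e+9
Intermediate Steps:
Y(V, H) = H/9
u(Q) = Q*(2/9 + Q) (u(Q) = ((⅑)*2 + Q)*Q = (2/9 + Q)*Q = Q*(2/9 + Q))
(u(186) + 5124)*(12026 + 35934) = ((⅑)*186*(2 + 9*186) + 5124)*(12026 + 35934) = ((⅑)*186*(2 + 1674) + 5124)*47960 = ((⅑)*186*1676 + 5124)*47960 = (103912/3 + 5124)*47960 = (119284/3)*47960 = 5720860640/3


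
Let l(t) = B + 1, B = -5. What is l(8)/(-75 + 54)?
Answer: 4/21 ≈ 0.19048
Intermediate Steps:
l(t) = -4 (l(t) = -5 + 1 = -4)
l(8)/(-75 + 54) = -4/(-75 + 54) = -4/(-21) = -1/21*(-4) = 4/21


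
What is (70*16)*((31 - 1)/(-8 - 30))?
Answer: -16800/19 ≈ -884.21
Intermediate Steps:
(70*16)*((31 - 1)/(-8 - 30)) = 1120*(30/(-38)) = 1120*(30*(-1/38)) = 1120*(-15/19) = -16800/19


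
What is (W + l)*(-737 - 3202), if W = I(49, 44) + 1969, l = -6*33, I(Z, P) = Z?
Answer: -7168980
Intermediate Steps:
l = -198
W = 2018 (W = 49 + 1969 = 2018)
(W + l)*(-737 - 3202) = (2018 - 198)*(-737 - 3202) = 1820*(-3939) = -7168980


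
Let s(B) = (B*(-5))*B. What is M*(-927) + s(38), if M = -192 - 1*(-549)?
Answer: -338159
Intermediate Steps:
M = 357 (M = -192 + 549 = 357)
s(B) = -5*B² (s(B) = (-5*B)*B = -5*B²)
M*(-927) + s(38) = 357*(-927) - 5*38² = -330939 - 5*1444 = -330939 - 7220 = -338159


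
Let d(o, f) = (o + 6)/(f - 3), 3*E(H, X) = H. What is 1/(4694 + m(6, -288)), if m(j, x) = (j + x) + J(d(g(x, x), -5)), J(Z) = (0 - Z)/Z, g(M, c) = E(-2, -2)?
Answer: 1/4411 ≈ 0.00022671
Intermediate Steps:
E(H, X) = H/3
g(M, c) = -2/3 (g(M, c) = (1/3)*(-2) = -2/3)
d(o, f) = (6 + o)/(-3 + f)
J(Z) = -1 (J(Z) = (-Z)/Z = -1)
m(j, x) = -1 + j + x (m(j, x) = (j + x) - 1 = -1 + j + x)
1/(4694 + m(6, -288)) = 1/(4694 + (-1 + 6 - 288)) = 1/(4694 - 283) = 1/4411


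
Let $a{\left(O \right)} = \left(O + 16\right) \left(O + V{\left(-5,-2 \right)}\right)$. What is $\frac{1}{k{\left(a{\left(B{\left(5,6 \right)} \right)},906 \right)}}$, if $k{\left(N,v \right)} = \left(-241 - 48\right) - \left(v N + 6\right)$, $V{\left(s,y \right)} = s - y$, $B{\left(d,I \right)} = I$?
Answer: $- \frac{1}{60091} \approx -1.6641 \cdot 10^{-5}$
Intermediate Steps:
$a{\left(O \right)} = \left(-3 + O\right) \left(16 + O\right)$ ($a{\left(O \right)} = \left(O + 16\right) \left(O - 3\right) = \left(16 + O\right) \left(O + \left(-5 + 2\right)\right) = \left(16 + O\right) \left(O - 3\right) = \left(16 + O\right) \left(-3 + O\right) = \left(-3 + O\right) \left(16 + O\right)$)
$k{\left(N,v \right)} = -295 - N v$ ($k{\left(N,v \right)} = -289 - \left(N v + 6\right) = -289 - \left(6 + N v\right) = -295 - N v$)
$\frac{1}{k{\left(a{\left(B{\left(5,6 \right)} \right)},906 \right)}} = \frac{1}{-295 - \left(-48 + 6^{2} + 13 \cdot 6\right) 906} = \frac{1}{-295 - \left(-48 + 36 + 78\right) 906} = \frac{1}{-295 - 66 \cdot 906} = \frac{1}{-295 - 59796} = \frac{1}{-60091} = - \frac{1}{60091}$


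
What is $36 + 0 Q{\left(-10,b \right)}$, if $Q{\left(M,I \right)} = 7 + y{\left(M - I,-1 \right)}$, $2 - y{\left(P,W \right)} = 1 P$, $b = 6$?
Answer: $36$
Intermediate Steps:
$y{\left(P,W \right)} = 2 - P$ ($y{\left(P,W \right)} = 2 - 1 P = 2 - P$)
$Q{\left(M,I \right)} = 9 + I - M$ ($Q{\left(M,I \right)} = 7 - \left(-2 + M - I\right) = 7 + \left(2 + \left(I - M\right)\right) = 7 + \left(2 + I - M\right) = 9 + I - M$)
$36 + 0 Q{\left(-10,b \right)} = 36 + 0 \left(9 + 6 - -10\right) = 36 + 0 \left(9 + 6 + 10\right) = 36 + 0 \cdot 25 = 36 + 0 = 36$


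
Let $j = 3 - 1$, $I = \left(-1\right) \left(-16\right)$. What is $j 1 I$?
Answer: $32$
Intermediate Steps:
$I = 16$
$j = 2$
$j 1 I = 2 \cdot 1 \cdot 16 = 2 \cdot 16 = 32$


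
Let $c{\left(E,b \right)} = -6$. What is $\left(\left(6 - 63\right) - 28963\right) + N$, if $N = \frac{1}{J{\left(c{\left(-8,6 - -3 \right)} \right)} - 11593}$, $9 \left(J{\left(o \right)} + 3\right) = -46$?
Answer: $- \frac{3029978209}{104410} \approx -29020.0$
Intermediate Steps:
$J{\left(o \right)} = - \frac{73}{9}$ ($J{\left(o \right)} = -3 + \frac{1}{9} \left(-46\right) = -3 - \frac{46}{9} = - \frac{73}{9}$)
$N = - \frac{9}{104410}$ ($N = \frac{1}{- \frac{73}{9} - 11593} = \frac{1}{- \frac{104410}{9}} = - \frac{9}{104410} \approx -8.6199 \cdot 10^{-5}$)
$\left(\left(6 - 63\right) - 28963\right) + N = \left(\left(6 - 63\right) - 28963\right) - \frac{9}{104410} = \left(-57 - 28963\right) - \frac{9}{104410} = -29020 - \frac{9}{104410} = - \frac{3029978209}{104410}$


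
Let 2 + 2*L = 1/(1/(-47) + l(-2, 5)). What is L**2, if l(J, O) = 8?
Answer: 494209/562500 ≈ 0.87859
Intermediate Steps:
L = -703/750 (L = -1 + 1/(2*(1/(-47) + 8)) = -1 + 1/(2*(-1/47 + 8)) = -1 + 1/(2*(375/47)) = -1 + (1/2)*(47/375) = -1 + 47/750 = -703/750 ≈ -0.93733)
L**2 = (-703/750)**2 = 494209/562500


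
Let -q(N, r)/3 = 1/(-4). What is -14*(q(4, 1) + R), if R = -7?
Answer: 175/2 ≈ 87.500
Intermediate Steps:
q(N, r) = ¾ (q(N, r) = -3/(-4) = -3*(-¼) = ¾)
-14*(q(4, 1) + R) = -14*(¾ - 7) = -14*(-25/4) = 175/2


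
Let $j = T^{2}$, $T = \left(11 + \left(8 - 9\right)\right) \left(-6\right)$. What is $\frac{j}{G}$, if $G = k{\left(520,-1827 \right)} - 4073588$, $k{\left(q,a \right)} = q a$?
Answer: $- \frac{900}{1255907} \approx -0.00071661$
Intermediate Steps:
$T = -60$ ($T = \left(11 + \left(8 - 9\right)\right) \left(-6\right) = \left(11 - 1\right) \left(-6\right) = 10 \left(-6\right) = -60$)
$k{\left(q,a \right)} = a q$
$j = 3600$ ($j = \left(-60\right)^{2} = 3600$)
$G = -5023628$ ($G = \left(-1827\right) 520 - 4073588 = -950040 - 4073588 = -5023628$)
$\frac{j}{G} = \frac{3600}{-5023628} = 3600 \left(- \frac{1}{5023628}\right) = - \frac{900}{1255907}$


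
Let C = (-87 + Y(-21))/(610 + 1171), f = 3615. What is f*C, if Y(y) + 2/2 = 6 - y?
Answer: -220515/1781 ≈ -123.82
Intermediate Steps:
Y(y) = 5 - y (Y(y) = -1 + (6 - y) = 5 - y)
C = -61/1781 (C = (-87 + (5 - 1*(-21)))/(610 + 1171) = (-87 + (5 + 21))/1781 = (-87 + 26)*(1/1781) = -61*1/1781 = -61/1781 ≈ -0.034250)
f*C = 3615*(-61/1781) = -220515/1781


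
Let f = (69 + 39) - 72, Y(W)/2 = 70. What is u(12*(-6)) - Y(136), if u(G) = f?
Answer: -104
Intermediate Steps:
Y(W) = 140 (Y(W) = 2*70 = 140)
f = 36 (f = 108 - 72 = 36)
u(G) = 36
u(12*(-6)) - Y(136) = 36 - 1*140 = 36 - 140 = -104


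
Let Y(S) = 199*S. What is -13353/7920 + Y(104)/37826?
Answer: -56863043/49930320 ≈ -1.1388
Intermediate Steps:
-13353/7920 + Y(104)/37826 = -13353/7920 + (199*104)/37826 = -13353*1/7920 + 20696*(1/37826) = -4451/2640 + 10348/18913 = -56863043/49930320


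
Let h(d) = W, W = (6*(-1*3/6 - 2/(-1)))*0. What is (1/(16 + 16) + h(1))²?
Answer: 1/1024 ≈ 0.00097656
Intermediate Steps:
W = 0 (W = (6*(-3*⅙ - 2*(-1)))*0 = (6*(-½ + 2))*0 = (6*(3/2))*0 = 9*0 = 0)
h(d) = 0
(1/(16 + 16) + h(1))² = (1/(16 + 16) + 0)² = (1/32 + 0)² = (1/32)² = 1/1024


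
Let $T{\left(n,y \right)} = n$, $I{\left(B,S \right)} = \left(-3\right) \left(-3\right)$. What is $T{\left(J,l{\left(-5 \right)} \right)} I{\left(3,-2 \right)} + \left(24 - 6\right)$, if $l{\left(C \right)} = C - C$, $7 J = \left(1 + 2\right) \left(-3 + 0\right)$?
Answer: $\frac{45}{7} \approx 6.4286$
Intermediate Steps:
$J = - \frac{9}{7}$ ($J = \frac{\left(1 + 2\right) \left(-3 + 0\right)}{7} = \frac{3 \left(-3\right)}{7} = \frac{1}{7} \left(-9\right) = - \frac{9}{7} \approx -1.2857$)
$I{\left(B,S \right)} = 9$
$l{\left(C \right)} = 0$
$T{\left(J,l{\left(-5 \right)} \right)} I{\left(3,-2 \right)} + \left(24 - 6\right) = \left(- \frac{9}{7}\right) 9 + \left(24 - 6\right) = - \frac{81}{7} + \left(24 - 6\right) = - \frac{81}{7} + 18 = \frac{45}{7}$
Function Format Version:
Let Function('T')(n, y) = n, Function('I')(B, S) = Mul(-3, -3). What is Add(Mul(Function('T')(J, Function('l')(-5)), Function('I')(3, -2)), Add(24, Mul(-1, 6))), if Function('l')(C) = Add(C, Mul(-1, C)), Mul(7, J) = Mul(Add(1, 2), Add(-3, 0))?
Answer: Rational(45, 7) ≈ 6.4286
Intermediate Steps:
J = Rational(-9, 7) (J = Mul(Rational(1, 7), Mul(Add(1, 2), Add(-3, 0))) = Mul(Rational(1, 7), Mul(3, -3)) = Mul(Rational(1, 7), -9) = Rational(-9, 7) ≈ -1.2857)
Function('I')(B, S) = 9
Function('l')(C) = 0
Add(Mul(Function('T')(J, Function('l')(-5)), Function('I')(3, -2)), Add(24, Mul(-1, 6))) = Add(Mul(Rational(-9, 7), 9), Add(24, Mul(-1, 6))) = Add(Rational(-81, 7), Add(24, -6)) = Add(Rational(-81, 7), 18) = Rational(45, 7)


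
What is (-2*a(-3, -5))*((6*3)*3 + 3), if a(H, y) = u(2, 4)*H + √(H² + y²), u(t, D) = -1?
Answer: -342 - 114*√34 ≈ -1006.7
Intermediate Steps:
a(H, y) = √(H² + y²) - H (a(H, y) = -H + √(H² + y²) = √(H² + y²) - H)
(-2*a(-3, -5))*((6*3)*3 + 3) = (-2*(√((-3)² + (-5)²) - 1*(-3)))*((6*3)*3 + 3) = (-2*(√(9 + 25) + 3))*(18*3 + 3) = (-2*(√34 + 3))*(54 + 3) = -2*(3 + √34)*57 = (-6 - 2*√34)*57 = -342 - 114*√34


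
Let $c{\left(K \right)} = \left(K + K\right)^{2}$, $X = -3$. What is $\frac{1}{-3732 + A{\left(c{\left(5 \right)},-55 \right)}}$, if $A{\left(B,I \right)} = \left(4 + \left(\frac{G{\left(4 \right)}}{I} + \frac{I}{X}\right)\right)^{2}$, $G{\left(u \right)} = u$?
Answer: $- \frac{27225}{88112771} \approx -0.00030898$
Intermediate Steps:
$c{\left(K \right)} = 4 K^{2}$ ($c{\left(K \right)} = \left(2 K\right)^{2} = 4 K^{2}$)
$A{\left(B,I \right)} = \left(4 + \frac{4}{I} - \frac{I}{3}\right)^{2}$ ($A{\left(B,I \right)} = \left(4 + \left(\frac{4}{I} + \frac{I}{-3}\right)\right)^{2} = \left(4 + \left(\frac{4}{I} + I \left(- \frac{1}{3}\right)\right)\right)^{2} = \left(4 - \left(- \frac{4}{I} + \frac{I}{3}\right)\right)^{2} = \left(4 + \frac{4}{I} - \frac{I}{3}\right)^{2}$)
$\frac{1}{-3732 + A{\left(c{\left(5 \right)},-55 \right)}} = \frac{1}{-3732 + \frac{\left(-12 + \left(-55\right)^{2} - -660\right)^{2}}{9 \cdot 3025}} = \frac{1}{-3732 + \frac{1}{9} \cdot \frac{1}{3025} \left(-12 + 3025 + 660\right)^{2}} = \frac{1}{-3732 + \frac{1}{9} \cdot \frac{1}{3025} \cdot 3673^{2}} = \frac{1}{-3732 + \frac{1}{9} \cdot \frac{1}{3025} \cdot 13490929} = \frac{1}{-3732 + \frac{13490929}{27225}} = \frac{1}{- \frac{88112771}{27225}} = - \frac{27225}{88112771}$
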